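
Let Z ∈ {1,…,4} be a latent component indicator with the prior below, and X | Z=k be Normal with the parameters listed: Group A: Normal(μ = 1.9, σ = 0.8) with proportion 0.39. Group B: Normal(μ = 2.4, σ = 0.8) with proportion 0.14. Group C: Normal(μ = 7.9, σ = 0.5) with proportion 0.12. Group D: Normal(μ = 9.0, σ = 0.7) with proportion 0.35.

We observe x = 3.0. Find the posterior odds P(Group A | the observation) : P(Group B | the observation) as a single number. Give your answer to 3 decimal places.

Since P(k|x) ∝ P(Z=k) f_k(x), the posterior odds are P(Z=i) f_i(x) / (P(Z=j) f_j(x)).
Evaluate each component's likelihood at the observed value:
  f_A = 0.193765
  f_B = 0.376422
  f_C = 1.1146e-21
  f_D = 6.3407e-17
0.0755685 / 0.0526991 ≈ 1.434

1.434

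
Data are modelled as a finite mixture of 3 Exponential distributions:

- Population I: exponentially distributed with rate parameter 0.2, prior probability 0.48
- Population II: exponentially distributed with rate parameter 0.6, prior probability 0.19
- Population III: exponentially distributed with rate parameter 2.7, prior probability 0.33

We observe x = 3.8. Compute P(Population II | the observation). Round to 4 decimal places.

P(component k | x) = P(Z=k)·f_k(x) / marginal(x), where marginal(x) = Σ_j P(Z=j)·f_j(x).
Evaluate each component's likelihood at the observed value:
  f_I = 0.0935333
  f_II = 0.0613705
  f_III = 9.45154e-05
Unnormalised posteriors:
  P(Z=I)·f_I = 0.48 × 0.0935333 = 0.044896
  P(Z=II)·f_II = 0.19 × 0.0613705 = 0.0116604
  P(Z=III)·f_III = 0.33 × 9.45154e-05 = 3.11901e-05
Denominator: 0.044896 + 0.0116604 + 3.11901e-05 = 0.0565876
P(Population II | the observation) = 0.0116604 / 0.0565876 ≈ 0.2061

0.2061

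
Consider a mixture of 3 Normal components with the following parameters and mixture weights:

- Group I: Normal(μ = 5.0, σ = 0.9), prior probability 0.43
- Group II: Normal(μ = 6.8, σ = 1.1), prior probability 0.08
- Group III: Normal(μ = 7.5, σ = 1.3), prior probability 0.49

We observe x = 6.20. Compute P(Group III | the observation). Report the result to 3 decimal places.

Posterior ∝ prior × likelihood, so P(k | x) ∝ w_k f_k(x); normalise over all components.
Component likelihoods at x = 6.20:
  p_I = 0.182233
  p_II = 0.312544
  p_III = 0.186131
Unnormalised posteriors:
  w_I·p_I = 0.43 × 0.182233 = 0.0783604
  w_II·p_II = 0.08 × 0.312544 = 0.0250035
  w_III·p_III = 0.49 × 0.186131 = 0.0912044
Denominator: 0.0783604 + 0.0250035 + 0.0912044 = 0.194568
P(Group III | x) = 0.0912044 / 0.194568 ≈ 0.469

0.469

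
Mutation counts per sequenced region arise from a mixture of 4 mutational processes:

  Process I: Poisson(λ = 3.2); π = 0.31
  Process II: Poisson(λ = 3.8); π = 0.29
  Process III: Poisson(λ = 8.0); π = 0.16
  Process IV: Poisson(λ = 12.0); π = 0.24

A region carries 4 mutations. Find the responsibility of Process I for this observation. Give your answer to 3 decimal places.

Apply Bayes' rule: the posterior for each component is proportional to its prior times its likelihood at x.
Poisson probabilities:
  p_I = e^(−3.2)·3.2^4/4! = 0.178093
  p_II = e^(−3.8)·3.8^4/4! = 0.194359
  p_III = e^(−8.0)·8.0^4/4! = 0.0572523
  p_IV = e^(−12.0)·12.0^4/4! = 0.0053086
Unnormalised posteriors:
  π_I·p_I = 0.31 × 0.178093 = 0.0552088
  π_II·p_II = 0.29 × 0.194359 = 0.056364
  π_III·p_III = 0.16 × 0.0572523 = 0.00916037
  π_IV·p_IV = 0.24 × 0.0053086 = 0.00127406
Normaliser: 0.0552088 + 0.056364 + 0.00916037 + 0.00127406 = 0.122007
P(Process I | x) = 0.0552088 / 0.122007 ≈ 0.453

0.453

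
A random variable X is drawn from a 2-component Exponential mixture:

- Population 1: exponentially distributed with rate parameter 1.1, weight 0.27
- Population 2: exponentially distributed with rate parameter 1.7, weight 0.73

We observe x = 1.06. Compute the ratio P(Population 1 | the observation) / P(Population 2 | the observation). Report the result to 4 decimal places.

0.4521

The posterior odds equal the prior odds times the likelihood ratio: (P(Z=i)/P(Z=j))·(f_i(x)/f_j(x)).
Component likelihoods at x = 1.06:
  f_1 = 0.342772
  f_2 = 0.280447
Posterior odds = (P(Z=1)·f_1) / (P(Z=2)·f_2) = (0.27·0.342772) / (0.73·0.280447) = 0.0925484 / 0.204726 ≈ 0.4521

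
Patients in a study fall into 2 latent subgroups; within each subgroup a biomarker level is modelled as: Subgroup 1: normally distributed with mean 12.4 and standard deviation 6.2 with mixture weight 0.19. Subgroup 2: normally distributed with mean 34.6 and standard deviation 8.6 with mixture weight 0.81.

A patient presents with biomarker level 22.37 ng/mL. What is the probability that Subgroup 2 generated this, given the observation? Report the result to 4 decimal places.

0.8029

By Bayes' theorem, P(k | x) = π_k f_k(x) / Σ_j π_j f_j(x).
Component likelihoods at x = 22.37 ng/mL:
  f_1 = (1/(6.2·√(2π)))·exp(−(22.37−12.4)²/(2·6.2²)) = 0.064346·exp(-1.29294) = 0.0176605
  f_2 = (1/(8.6·√(2π)))·exp(−(22.37−34.6)²/(2·8.6²)) = 0.046389·exp(-1.01117) = 0.0168758
Weight by the priors:
  π_1·f_1 = 0.19 × 0.0176605 = 0.0033555
  π_2·f_2 = 0.81 × 0.0168758 = 0.0136694
Denominator: 0.0033555 + 0.0136694 = 0.0170249
P(Subgroup 2 | x) = 0.0136694 / 0.0170249 ≈ 0.8029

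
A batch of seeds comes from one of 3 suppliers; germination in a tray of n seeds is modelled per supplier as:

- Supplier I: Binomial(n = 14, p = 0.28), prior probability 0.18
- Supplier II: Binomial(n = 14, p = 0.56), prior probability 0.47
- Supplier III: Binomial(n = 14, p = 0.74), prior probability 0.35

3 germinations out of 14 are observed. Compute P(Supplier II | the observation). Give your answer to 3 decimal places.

0.085

Apply Bayes' rule: the posterior for each component is proportional to its prior times its likelihood at x.
Binomial probabilities:
  f_I = C(14,3)·0.28^3·0.72^11 = 364·0.021952·0.0269561 = 0.215394
  f_II = C(14,3)·0.56^3·0.44^11 = 364·0.175616·0.000119668 = 0.00764971
  f_III = C(14,3)·0.74^3·0.26^11 = 364·0.405224·3.67034e-07 = 5.41381e-05
Multiply by the mixture weights:
  w_I·f_I = 0.18 × 0.215394 = 0.0387709
  w_II·f_II = 0.47 × 0.00764971 = 0.00359536
  w_III·f_III = 0.35 × 5.41381e-05 = 1.89484e-05
Evidence: 0.0387709 + 0.00359536 + 1.89484e-05 = 0.0423852
So the posterior for Supplier II is 0.00359536 / 0.0423852 ≈ 0.085.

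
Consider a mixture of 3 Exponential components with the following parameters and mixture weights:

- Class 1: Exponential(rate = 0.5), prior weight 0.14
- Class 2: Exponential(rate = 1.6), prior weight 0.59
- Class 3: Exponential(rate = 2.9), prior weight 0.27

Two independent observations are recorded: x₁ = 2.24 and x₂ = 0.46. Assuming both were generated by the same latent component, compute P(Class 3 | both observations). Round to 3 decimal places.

0.030

By Bayes' theorem, P(k | x) = w_k f_k(x) / Σ_j w_j f_j(x).
Since both observations come from the same component, the likelihood for component k is f_k(x₁)·f_k(x₂).
  p_1 = [0.16314] × [0.397267] = 0.0648101
  p_2 = [0.0444231] × [0.766442] = 0.0340477
  p_3 = [0.00437745] × [0.763922] = 0.00334403
Weight by the priors:
  w_1·p_1 = 0.14 × 0.0648101 = 0.00907341
  w_2·p_2 = 0.59 × 0.0340477 = 0.0200881
  w_3·p_3 = 0.27 × 0.00334403 = 0.000902888
Marginal: 0.00907341 + 0.0200881 + 0.000902888 = 0.0300644
P(Class 3 | x₁,x₂) ≈ 0.030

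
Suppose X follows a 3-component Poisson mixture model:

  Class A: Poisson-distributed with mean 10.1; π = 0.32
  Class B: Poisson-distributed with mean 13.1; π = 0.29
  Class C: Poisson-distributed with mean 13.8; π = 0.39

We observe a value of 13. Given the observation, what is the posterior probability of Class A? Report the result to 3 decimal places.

0.246

P(component k | x) = P(Z=k)·f_k(x) / marginal(x), where marginal(x) = Σ_j P(Z=j)·f_j(x).
Component likelihoods at x = 13:
  f_A = e^(−10.1)·10.1^13/13! = 0.0750798
  f_B = e^(−13.1)·13.1^13/13! = 0.109898
  f_C = e^(−13.8)·13.8^13/13! = 0.10737
Weight by the priors:
  P(Z=A)·f_A = 0.32 × 0.0750798 = 0.0240255
  P(Z=B)·f_B = 0.29 × 0.109898 = 0.0318703
  P(Z=C)·f_C = 0.39 × 0.10737 = 0.0418744
Sum: 0.0240255 + 0.0318703 + 0.0418744 = 0.0977703
P(Class A | x) ≈ 0.246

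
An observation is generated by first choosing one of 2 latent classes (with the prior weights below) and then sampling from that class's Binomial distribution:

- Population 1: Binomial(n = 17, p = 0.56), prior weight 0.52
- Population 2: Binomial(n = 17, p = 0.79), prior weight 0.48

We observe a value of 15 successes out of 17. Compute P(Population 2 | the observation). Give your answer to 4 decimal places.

Apply Bayes' rule: the posterior for each component is proportional to its prior times its likelihood at x.
Evaluate each component's likelihood at the observed value:
  p_1 = 0.0043981
  p_2 = 0.174737
Unnormalised posteriors:
  π_1·p_1 = 0.52 × 0.0043981 = 0.00228701
  π_2·p_2 = 0.48 × 0.174737 = 0.0838736
Denominator: 0.00228701 + 0.0838736 = 0.0861606
So the posterior for Population 2 is 0.0838736 / 0.0861606 ≈ 0.9735.

0.9735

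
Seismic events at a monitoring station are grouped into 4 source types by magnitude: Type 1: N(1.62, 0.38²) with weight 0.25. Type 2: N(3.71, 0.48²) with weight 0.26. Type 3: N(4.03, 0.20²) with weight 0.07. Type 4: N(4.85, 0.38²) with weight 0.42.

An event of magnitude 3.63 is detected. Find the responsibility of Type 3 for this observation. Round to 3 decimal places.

Apply Bayes' rule: the posterior for each component is proportional to its prior times its likelihood at x.
Normal densities:
  L_1 = (1/(0.38·√(2π)))·exp(−(3.63−1.62)²/(2·0.38²)) = 1.049848·exp(-13.98927) = 8.824e-07
  L_2 = (1/(0.48·√(2π)))·exp(−(3.63−3.71)²/(2·0.48²)) = 0.831130·exp(-0.01389) = 0.819666
  L_3 = (1/(0.20·√(2π)))·exp(−(3.63−4.03)²/(2·0.20²)) = 1.994711·exp(-2.00000) = 0.269955
  L_4 = (1/(0.38·√(2π)))·exp(−(3.63−4.85)²/(2·0.38²)) = 1.049848·exp(-5.15374) = 0.00606577
Weight by the priors:
  P(Z=1)·L_1 = 0.25 × 8.824e-07 = 2.206e-07
  P(Z=2)·L_2 = 0.26 × 0.819666 = 0.213113
  P(Z=3)·L_3 = 0.07 × 0.269955 = 0.0188968
  P(Z=4)·L_4 = 0.42 × 0.00606577 = 0.00254762
Marginal: 2.206e-07 + 0.213113 + 0.0188968 + 0.00254762 = 0.234558
Responsibility of Type 3: 0.0188968 / 0.234558 ≈ 0.081

0.081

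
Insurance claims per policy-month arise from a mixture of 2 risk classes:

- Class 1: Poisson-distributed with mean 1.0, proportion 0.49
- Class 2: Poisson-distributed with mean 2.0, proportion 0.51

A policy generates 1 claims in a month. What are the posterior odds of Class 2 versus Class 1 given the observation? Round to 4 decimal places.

0.7658

Only the two components matter; the odds are (π_i f_i(x)) / (π_j f_j(x)).
Poisson probabilities:
  p_1 = 0.367879
  p_2 = 0.270671
Posterior odds = (π_2·p_2) / (π_1·p_1) = (0.51·0.270671) / (0.49·0.367879) = 0.138042 / 0.180261 ≈ 0.7658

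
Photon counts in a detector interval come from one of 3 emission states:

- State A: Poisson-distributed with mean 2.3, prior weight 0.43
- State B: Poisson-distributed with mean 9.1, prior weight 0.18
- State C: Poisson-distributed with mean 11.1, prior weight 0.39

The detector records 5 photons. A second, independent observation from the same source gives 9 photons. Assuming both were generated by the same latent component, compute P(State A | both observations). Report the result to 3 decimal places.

0.005

The responsibility of component k is π_k f_k(x) divided by Σ_j π_j f_j(x).
Since both observations come from the same component, the likelihood for component k is f_k(x₁)·f_k(x₂).
  p_A = [e^(−2.3)·2.3^5/5! = 0.053775] × [0.000497634] = 2.67603e-05
  p_B = [e^(−9.1)·9.1^5/5! = 0.0580692] × [0.131683] = 0.00764673
  p_C = [e^(−11.1)·11.1^5/5! = 0.021221] × [0.106531] = 0.00226068
Weight by the priors:
  π_A·p_A = 0.43 × 2.67603e-05 = 1.15069e-05
  π_B·p_B = 0.18 × 0.00764673 = 0.00137641
  π_C·p_C = 0.39 × 0.00226068 = 0.000881667
Normaliser: 1.15069e-05 + 0.00137641 + 0.000881667 = 0.00226958
Responsibility of State A: 1.15069e-05 / 0.00226958 ≈ 0.005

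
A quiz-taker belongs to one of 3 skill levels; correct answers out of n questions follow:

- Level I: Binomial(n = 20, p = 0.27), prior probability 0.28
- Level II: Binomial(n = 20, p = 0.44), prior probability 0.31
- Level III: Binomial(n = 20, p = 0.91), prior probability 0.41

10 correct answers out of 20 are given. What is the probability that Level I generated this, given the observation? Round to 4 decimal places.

Posterior ∝ prior × likelihood, so P(k | x) ∝ w_k f_k(x); normalise over all components.
Component likelihoods at x = 10 correct answers out of 20:
  p_I = C(20,10)·0.27^10·0.73^10 = 184756·2.05891e-06·0.0429763 = 0.016348
  p_II = C(20,10)·0.44^10·0.56^10 = 184756·0.000271974·0.00303305 = 0.152407
  p_III = C(20,10)·0.91^10·0.09^10 = 184756·0.389416·3.48678e-11 = 2.50864e-06
Prior × likelihood for each component:
  w_I·p_I = 0.28 × 0.016348 = 0.00457744
  w_II·p_II = 0.31 × 0.152407 = 0.0472462
  w_III·p_III = 0.41 × 2.50864e-06 = 1.02854e-06
Evidence: 0.00457744 + 0.0472462 + 1.02854e-06 = 0.0518247
P(Level I | data) ≈ 0.0883

0.0883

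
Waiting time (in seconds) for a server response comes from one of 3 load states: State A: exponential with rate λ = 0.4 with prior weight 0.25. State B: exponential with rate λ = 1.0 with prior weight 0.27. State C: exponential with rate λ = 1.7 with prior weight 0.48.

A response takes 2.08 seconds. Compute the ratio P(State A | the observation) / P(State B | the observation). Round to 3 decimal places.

1.290

Since P(k|x) ∝ π_k f_k(x), the posterior odds are π_i f_i(x) / (π_j f_j(x)).
Evaluate each component's likelihood at the observed value:
  f_A = 0.4·e^(−0.4·2.08) = 0.4·e^(−0.8320) = 0.174071
  f_B = 1.0·e^(−1.0·2.08) = 1.0·e^(−2.0800) = 0.12493
  f_C = 1.7·e^(−1.7·2.08) = 1.7·e^(−3.5360) = 0.0495203
Odds = (0.25/0.27) × (0.174071/0.12493) = 0.925926 × 1.39335 ≈ 1.290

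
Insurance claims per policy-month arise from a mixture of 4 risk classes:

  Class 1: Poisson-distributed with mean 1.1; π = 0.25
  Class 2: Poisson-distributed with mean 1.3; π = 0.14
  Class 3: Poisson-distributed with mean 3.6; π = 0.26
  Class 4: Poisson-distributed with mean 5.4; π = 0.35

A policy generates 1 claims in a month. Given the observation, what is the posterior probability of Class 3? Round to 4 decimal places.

The responsibility of component k is P(Z=k) f_k(x) divided by Σ_j P(Z=j) f_j(x).
Poisson probabilities:
  p_1 = e^(−1.1)·1.1^1/1! = 0.366158
  p_2 = e^(−1.3)·1.3^1/1! = 0.354291
  p_3 = e^(−3.6)·3.6^1/1! = 0.0983654
  p_4 = e^(−5.4)·5.4^1/1! = 0.0243895
Weight by the priors:
  P(Z=1)·p_1 = 0.25 × 0.366158 = 0.0915395
  P(Z=2)·p_2 = 0.14 × 0.354291 = 0.0496008
  P(Z=3)·p_3 = 0.26 × 0.0983654 = 0.025575
  P(Z=4)·p_4 = 0.35 × 0.0243895 = 0.00853634
Marginal: 0.0915395 + 0.0496008 + 0.025575 + 0.00853634 = 0.175252
Responsibility of Class 3: 0.025575 / 0.175252 ≈ 0.1459

0.1459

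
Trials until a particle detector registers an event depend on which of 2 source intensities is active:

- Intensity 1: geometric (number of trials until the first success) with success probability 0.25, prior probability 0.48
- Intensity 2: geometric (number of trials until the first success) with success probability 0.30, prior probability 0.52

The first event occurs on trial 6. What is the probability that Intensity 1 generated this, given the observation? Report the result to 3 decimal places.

Apply Bayes' rule: the posterior for each component is proportional to its prior times its likelihood at x.
Geometric probabilities:
  L_1 = 0.25·(1−0.25)^5 = 0.25·0.237305 = 0.0593262
  L_2 = 0.30·(1−0.30)^5 = 0.30·0.16807 = 0.050421
Prior × likelihood for each component:
  π_1·L_1 = 0.48 × 0.0593262 = 0.0284766
  π_2·L_2 = 0.52 × 0.050421 = 0.0262189
Marginal: 0.0284766 + 0.0262189 = 0.0546955
Responsibility of Intensity 1: 0.0284766 / 0.0546955 ≈ 0.521

0.521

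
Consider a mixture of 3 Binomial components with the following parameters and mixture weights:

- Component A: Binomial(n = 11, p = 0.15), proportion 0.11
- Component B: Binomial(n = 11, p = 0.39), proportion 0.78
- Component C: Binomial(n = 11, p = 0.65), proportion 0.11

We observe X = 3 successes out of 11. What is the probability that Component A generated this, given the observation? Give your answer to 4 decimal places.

Posterior ∝ prior × likelihood, so P(k | x) ∝ P(Z=k) f_k(x); normalise over all components.
Evaluate each component's likelihood at the observed value:
  p_A = C(11,3)·0.15^3·0.85^8 = 165·0.003375·0.272491 = 0.151743
  p_B = C(11,3)·0.39^3·0.61^8 = 165·0.059319·0.0191707 = 0.187636
  p_C = C(11,3)·0.65^3·0.35^8 = 165·0.274625·0.000225188 = 0.010204
Weight by the priors:
  P(Z=A)·p_A = 0.11 × 0.151743 = 0.0166917
  P(Z=B)·p_B = 0.78 × 0.187636 = 0.146356
  P(Z=C)·p_C = 0.11 × 0.010204 = 0.00112243
Marginal: 0.0166917 + 0.146356 + 0.00112243 = 0.16417
So the posterior for Component A is 0.0166917 / 0.16417 ≈ 0.1017.

0.1017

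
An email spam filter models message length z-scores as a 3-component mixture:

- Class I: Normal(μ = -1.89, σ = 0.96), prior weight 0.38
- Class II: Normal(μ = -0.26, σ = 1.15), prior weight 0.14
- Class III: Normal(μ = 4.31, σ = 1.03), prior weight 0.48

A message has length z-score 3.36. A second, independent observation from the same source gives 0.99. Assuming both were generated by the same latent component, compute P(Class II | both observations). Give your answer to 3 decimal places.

By Bayes' theorem, P(k | x) = π_k f_k(x) / Σ_j π_j f_j(x).
Since both observations come from the same component, the likelihood for component k is f_k(x₁)·f_k(x₂).
  L_I = [(1/(0.96·√(2π)))·exp(−(3.36−-1.89)²/(2·0.96²)) = 0.415565·exp(-14.95361) = 1.33158e-07] × [0.00461651] = 6.14725e-10
  L_II = [(1/(1.15·√(2π)))·exp(−(3.36−-0.26)²/(2·1.15²)) = 0.346906·exp(-4.95440) = 0.00244648] × [0.192158] = 0.000470111
  L_III = [(1/(1.03·√(2π)))·exp(−(3.36−4.31)²/(2·1.03²)) = 0.387323·exp(-0.42535) = 0.253132] × [0.00214776] = 0.000543666
Unnormalised posteriors:
  π_I·L_I = 0.38 × 6.14725e-10 = 2.33595e-10
  π_II·L_II = 0.14 × 0.000470111 = 6.58155e-05
  π_III·L_III = 0.48 × 0.000543666 = 0.00026096
Denominator: 2.33595e-10 + 6.58155e-05 + 0.00026096 = 0.000326775
So the posterior for Class II is 6.58155e-05 / 0.000326775 ≈ 0.201.

0.201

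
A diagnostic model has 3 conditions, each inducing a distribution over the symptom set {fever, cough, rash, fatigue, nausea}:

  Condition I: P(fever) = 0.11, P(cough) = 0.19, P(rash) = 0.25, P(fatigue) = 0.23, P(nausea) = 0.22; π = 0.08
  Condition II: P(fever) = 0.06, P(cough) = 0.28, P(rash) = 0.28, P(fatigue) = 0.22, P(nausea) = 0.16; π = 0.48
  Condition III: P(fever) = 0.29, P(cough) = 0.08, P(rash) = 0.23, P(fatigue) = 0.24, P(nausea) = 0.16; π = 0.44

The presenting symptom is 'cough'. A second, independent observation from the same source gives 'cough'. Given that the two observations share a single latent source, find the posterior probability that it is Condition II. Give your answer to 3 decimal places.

Posterior ∝ prior × likelihood, so P(k | x) ∝ P(Z=k) f_k(x); normalise over all components.
Since both observations come from the same component, the likelihood for component k is f_k(x₁)·f_k(x₂).
  p_I = [P(cough | comp) = 0.19] × [0.19] = 0.0361
  p_II = [P(cough | comp) = 0.28] × [0.28] = 0.0784
  p_III = [P(cough | comp) = 0.08] × [0.08] = 0.0064
Prior × likelihood for each component:
  P(Z=I)·p_I = 0.08 × 0.0361 = 0.002888
  P(Z=II)·p_II = 0.48 × 0.0784 = 0.037632
  P(Z=III)·p_III = 0.44 × 0.0064 = 0.002816
Marginal: 0.002888 + 0.037632 + 0.002816 = 0.043336
P(Condition II | data) = 0.037632 / 0.043336 ≈ 0.868

0.868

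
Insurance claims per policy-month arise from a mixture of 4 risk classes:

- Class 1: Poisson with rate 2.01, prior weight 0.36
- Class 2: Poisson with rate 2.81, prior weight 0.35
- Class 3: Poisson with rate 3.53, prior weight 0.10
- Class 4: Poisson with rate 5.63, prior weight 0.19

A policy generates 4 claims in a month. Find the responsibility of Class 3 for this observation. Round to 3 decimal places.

0.140

The responsibility of component k is π_k f_k(x) divided by Σ_j π_j f_j(x).
Poisson probabilities:
  p_1 = 0.0911257
  p_2 = 0.156404
  p_3 = 0.189596
  p_4 = 0.150226
Unnormalised posteriors:
  π_1·p_1 = 0.36 × 0.0911257 = 0.0328053
  π_2·p_2 = 0.35 × 0.156404 = 0.0547412
  π_3·p_3 = 0.10 × 0.189596 = 0.0189596
  π_4·p_4 = 0.19 × 0.150226 = 0.0285429
Denominator: 0.0328053 + 0.0547412 + 0.0189596 + 0.0285429 = 0.135049
P(Class 3 | 4 claims) = 0.0189596 / 0.135049 ≈ 0.140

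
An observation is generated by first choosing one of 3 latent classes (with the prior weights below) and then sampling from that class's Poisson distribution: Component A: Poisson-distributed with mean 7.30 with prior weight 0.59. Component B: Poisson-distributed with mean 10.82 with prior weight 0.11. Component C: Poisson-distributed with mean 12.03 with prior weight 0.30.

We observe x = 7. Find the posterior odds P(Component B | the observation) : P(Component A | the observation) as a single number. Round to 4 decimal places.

0.0867

Only the two components matter; the odds are (w_i f_i(x)) / (w_j f_j(x)).
Poisson probabilities:
  p_A = 0.148074
  p_B = 0.0688801
  p_C = 0.0431386
Odds = (0.11/0.59) × (0.0688801/0.148074) = 0.186441 × 0.465173 ≈ 0.0867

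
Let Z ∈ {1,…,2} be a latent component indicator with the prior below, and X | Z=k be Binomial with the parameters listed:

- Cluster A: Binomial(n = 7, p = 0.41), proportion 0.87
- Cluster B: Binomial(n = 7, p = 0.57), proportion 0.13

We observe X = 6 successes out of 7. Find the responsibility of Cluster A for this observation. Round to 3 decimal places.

0.560

Posterior ∝ prior × likelihood, so P(k | x) ∝ P(Z=k) f_k(x); normalise over all components.
Component likelihoods at x = 6 successes out of 7:
  f_A = C(7,6)·0.41^6·0.59^1 = 7·0.0047501·0.59 = 0.0196179
  f_B = C(7,6)·0.57^6·0.43^1 = 7·0.0342964·0.43 = 0.103232
Unnormalised posteriors:
  P(Z=A)·f_A = 0.87 × 0.0196179 = 0.0170676
  P(Z=B)·f_B = 0.13 × 0.103232 = 0.0134202
Normaliser: 0.0170676 + 0.0134202 = 0.0304878
P(Cluster A | the observation) ≈ 0.560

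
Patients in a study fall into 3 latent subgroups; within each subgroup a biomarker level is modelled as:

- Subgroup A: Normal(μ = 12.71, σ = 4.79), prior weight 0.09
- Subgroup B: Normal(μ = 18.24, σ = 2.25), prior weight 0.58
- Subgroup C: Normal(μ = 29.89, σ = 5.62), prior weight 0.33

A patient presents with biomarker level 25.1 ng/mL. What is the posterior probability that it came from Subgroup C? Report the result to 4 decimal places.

0.9288

Apply Bayes' rule: the posterior for each component is proportional to its prior times its likelihood at x.
Evaluate each component's likelihood at the observed value:
  L_A = 0.00293567
  L_B = 0.00169897
  L_C = 0.0493662
Prior × likelihood for each component:
  w_A·L_A = 0.09 × 0.00293567 = 0.00026421
  w_B·L_B = 0.58 × 0.00169897 = 0.000985405
  w_C·L_C = 0.33 × 0.0493662 = 0.0162908
Sum: 0.00026421 + 0.000985405 + 0.0162908 = 0.0175405
So the posterior for Subgroup C is 0.0162908 / 0.0175405 ≈ 0.9288.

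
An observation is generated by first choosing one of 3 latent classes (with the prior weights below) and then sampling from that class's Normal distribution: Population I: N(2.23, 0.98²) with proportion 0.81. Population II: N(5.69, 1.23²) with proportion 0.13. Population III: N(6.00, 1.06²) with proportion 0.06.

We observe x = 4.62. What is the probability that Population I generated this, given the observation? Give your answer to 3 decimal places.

0.304

Posterior ∝ prior × likelihood, so P(k | x) ∝ P(Z=k) f_k(x); normalise over all components.
Evaluate each component's likelihood at the observed value:
  L_I = (1/(0.98·√(2π)))·exp(−(4.62−2.23)²/(2·0.98²)) = 0.407084·exp(-2.97381) = 0.0208053
  L_II = (1/(1.23·√(2π)))·exp(−(4.62−5.69)²/(2·1.23²)) = 0.324343·exp(-0.37838) = 0.222166
  L_III = (1/(1.06·√(2π)))·exp(−(4.62−6.00)²/(2·1.06²)) = 0.376361·exp(-0.84745) = 0.161272
Unnormalised posteriors:
  P(Z=I)·L_I = 0.81 × 0.0208053 = 0.0168523
  P(Z=II)·L_II = 0.13 × 0.222166 = 0.0288815
  P(Z=III)·L_III = 0.06 × 0.161272 = 0.00967633
Sum: 0.0168523 + 0.0288815 + 0.00967633 = 0.0554101
Responsibility of Population I: 0.0168523 / 0.0554101 ≈ 0.304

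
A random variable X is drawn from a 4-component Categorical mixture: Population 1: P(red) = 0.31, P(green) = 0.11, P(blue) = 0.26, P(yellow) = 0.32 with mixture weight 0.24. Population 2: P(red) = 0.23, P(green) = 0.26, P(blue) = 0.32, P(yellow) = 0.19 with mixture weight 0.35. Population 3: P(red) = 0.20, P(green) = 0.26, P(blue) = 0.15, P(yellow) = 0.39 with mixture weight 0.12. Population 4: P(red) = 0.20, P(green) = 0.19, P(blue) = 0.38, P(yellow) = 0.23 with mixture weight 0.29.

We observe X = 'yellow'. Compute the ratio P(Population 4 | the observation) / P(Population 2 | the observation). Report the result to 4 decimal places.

Only the two components matter; the odds are (π_i f_i(x)) / (π_j f_j(x)).
Component likelihoods at x = 'yellow':
  f_1 = P(yellow | comp) = 0.32
  f_2 = P(yellow | comp) = 0.19
  f_3 = P(yellow | comp) = 0.39
  f_4 = P(yellow | comp) = 0.23
0.0667 / 0.0665 ≈ 1.0030

1.0030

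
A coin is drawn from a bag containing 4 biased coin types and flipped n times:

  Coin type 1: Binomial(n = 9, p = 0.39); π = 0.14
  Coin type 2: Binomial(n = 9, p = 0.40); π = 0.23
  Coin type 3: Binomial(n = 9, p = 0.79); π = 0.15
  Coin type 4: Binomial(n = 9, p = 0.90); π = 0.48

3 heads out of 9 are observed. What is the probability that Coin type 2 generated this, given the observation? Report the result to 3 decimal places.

Apply Bayes' rule: the posterior for each component is proportional to its prior times its likelihood at x.
Component likelihoods at x = 3 heads out of 9:
  f_1 = C(9,3)·0.39^3·0.61^6 = 84·0.059319·0.0515204 = 0.256716
  f_2 = C(9,3)·0.40^3·0.60^6 = 84·0.064·0.046656 = 0.250823
  f_3 = C(9,3)·0.79^3·0.21^6 = 84·0.493039·8.57661e-05 = 0.00355203
  f_4 = C(9,3)·0.90^3·0.10^6 = 84·0.729·1e-06 = 6.1236e-05
Unnormalised posteriors:
  π_1·f_1 = 0.14 × 0.256716 = 0.0359402
  π_2·f_2 = 0.23 × 0.250823 = 0.0576892
  π_3·f_3 = 0.15 × 0.00355203 = 0.000532804
  π_4·f_4 = 0.48 × 6.1236e-05 = 2.93933e-05
Normaliser: 0.0359402 + 0.0576892 + 0.000532804 + 2.93933e-05 = 0.0941916
Responsibility of Coin type 2: 0.0576892 / 0.0941916 ≈ 0.612

0.612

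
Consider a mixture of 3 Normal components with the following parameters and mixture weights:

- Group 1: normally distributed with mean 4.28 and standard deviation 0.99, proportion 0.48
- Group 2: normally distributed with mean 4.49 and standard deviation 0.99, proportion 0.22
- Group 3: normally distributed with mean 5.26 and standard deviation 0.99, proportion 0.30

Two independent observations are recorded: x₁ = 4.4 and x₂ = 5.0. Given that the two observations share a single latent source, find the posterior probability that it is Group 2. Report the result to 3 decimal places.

0.254

Apply Bayes' rule: the posterior for each component is proportional to its prior times its likelihood at x.
Since both observations come from the same component, the likelihood for component k is f_k(x₁)·f_k(x₂).
  p_1 = [0.400023] × [0.309329] = 0.123738
  p_2 = [0.40131] × [0.352897] = 0.141621
  p_3 = [0.27632] × [0.389312] = 0.107575
Unnormalised posteriors:
  P(Z=1)·p_1 = 0.48 × 0.123738 = 0.0593944
  P(Z=2)·p_2 = 0.22 × 0.141621 = 0.0311567
  P(Z=3)·p_3 = 0.30 × 0.107575 = 0.0322724
Sum: 0.0593944 + 0.0311567 + 0.0322724 = 0.122823
So the posterior for Group 2 is 0.0311567 / 0.122823 ≈ 0.254.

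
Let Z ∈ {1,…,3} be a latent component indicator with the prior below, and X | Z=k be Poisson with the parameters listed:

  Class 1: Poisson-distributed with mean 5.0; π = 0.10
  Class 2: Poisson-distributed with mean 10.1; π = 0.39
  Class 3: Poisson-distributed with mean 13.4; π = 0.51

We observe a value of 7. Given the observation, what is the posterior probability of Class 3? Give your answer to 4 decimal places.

Apply Bayes' rule: the posterior for each component is proportional to its prior times its likelihood at x.
Component likelihoods at x = 7:
  L_1 = 0.104445
  L_2 = 0.0873866
  L_3 = 0.0233215
Prior × likelihood for each component:
  π_1·L_1 = 0.10 × 0.104445 = 0.0104445
  π_2·L_2 = 0.39 × 0.0873866 = 0.0340808
  π_3·L_3 = 0.51 × 0.0233215 = 0.011894
Evidence: 0.0104445 + 0.0340808 + 0.011894 = 0.0564192
P(Class 3 | x) ≈ 0.2108

0.2108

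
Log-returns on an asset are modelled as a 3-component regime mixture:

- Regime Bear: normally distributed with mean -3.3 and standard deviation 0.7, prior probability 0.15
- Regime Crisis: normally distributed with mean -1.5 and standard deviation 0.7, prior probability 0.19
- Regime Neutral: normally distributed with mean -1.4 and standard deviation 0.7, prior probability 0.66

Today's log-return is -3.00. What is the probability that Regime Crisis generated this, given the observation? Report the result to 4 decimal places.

The responsibility of component k is P(Z=k) f_k(x) divided by Σ_j P(Z=j) f_j(x).
Normal densities:
  f_Bear = (1/(0.7·√(2π)))·exp(−(-3.00−-3.3)²/(2·0.7²)) = 0.569918·exp(-0.09184) = 0.51991
  f_Crisis = (1/(0.7·√(2π)))·exp(−(-3.00−-1.5)²/(2·0.7²)) = 0.569918·exp(-2.29592) = 0.057373
  f_Neutral = (1/(0.7·√(2π)))·exp(−(-3.00−-1.4)²/(2·0.7²)) = 0.569918·exp(-2.61224) = 0.0418147
Multiply by the mixture weights:
  P(Z=Bear)·f_Bear = 0.15 × 0.51991 = 0.0779864
  P(Z=Crisis)·f_Crisis = 0.19 × 0.057373 = 0.0109009
  P(Z=Neutral)·f_Neutral = 0.66 × 0.0418147 = 0.0275977
Denominator: 0.0779864 + 0.0109009 + 0.0275977 = 0.116485
P(Regime Crisis | the observation) ≈ 0.0936

0.0936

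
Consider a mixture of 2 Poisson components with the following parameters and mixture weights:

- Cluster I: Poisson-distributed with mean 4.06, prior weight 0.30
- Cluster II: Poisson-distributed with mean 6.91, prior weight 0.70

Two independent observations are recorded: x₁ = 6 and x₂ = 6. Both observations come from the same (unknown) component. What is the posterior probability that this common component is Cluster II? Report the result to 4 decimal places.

Apply Bayes' rule: the posterior for each component is proportional to its prior times its likelihood at x.
Since both observations come from the same component, the likelihood for component k is f_k(x₁)·f_k(x₂).
  f_I = [0.107297] × [0.107297] = 0.0115127
  f_II = [0.150855] × [0.150855] = 0.0227574
Weight by the priors:
  P(Z=I)·f_I = 0.30 × 0.0115127 = 0.0034538
  P(Z=II)·f_II = 0.70 × 0.0227574 = 0.0159302
Evidence: 0.0034538 + 0.0159302 = 0.019384
Responsibility of Cluster II: 0.0159302 / 0.019384 ≈ 0.8218

0.8218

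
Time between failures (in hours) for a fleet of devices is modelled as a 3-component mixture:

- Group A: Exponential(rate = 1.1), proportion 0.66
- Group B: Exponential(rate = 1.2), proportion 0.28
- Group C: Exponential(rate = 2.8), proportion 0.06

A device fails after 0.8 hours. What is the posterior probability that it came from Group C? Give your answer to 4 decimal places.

0.0400

The responsibility of component k is P(Z=k) f_k(x) divided by Σ_j P(Z=j) f_j(x).
Evaluate each component's likelihood at the observed value:
  f_A = 1.1·e^(−1.1·0.8) = 1.1·e^(−0.8800) = 0.456261
  f_B = 1.2·e^(−1.2·0.8) = 1.2·e^(−0.9600) = 0.459471
  f_C = 2.8·e^(−2.8·0.8) = 2.8·e^(−2.2400) = 0.298084
Unnormalised posteriors:
  P(Z=A)·f_A = 0.66 × 0.456261 = 0.301132
  P(Z=B)·f_B = 0.28 × 0.459471 = 0.128652
  P(Z=C)·f_C = 0.06 × 0.298084 = 0.017885
Marginal: 0.301132 + 0.128652 + 0.017885 = 0.447669
So the posterior for Group C is 0.017885 / 0.447669 ≈ 0.0400.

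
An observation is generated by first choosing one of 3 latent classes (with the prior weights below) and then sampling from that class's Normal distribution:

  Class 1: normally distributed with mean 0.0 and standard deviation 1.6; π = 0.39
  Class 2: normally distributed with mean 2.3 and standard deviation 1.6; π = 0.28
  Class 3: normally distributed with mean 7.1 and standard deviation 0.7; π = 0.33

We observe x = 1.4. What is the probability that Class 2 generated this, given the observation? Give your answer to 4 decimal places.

P(component k | x) = P(Z=k)·f_k(x) / marginal(x), where marginal(x) = Σ_j P(Z=j)·f_j(x).
Component likelihoods at x = 1.4:
  L_1 = (1/(1.6·√(2π)))·exp(−(1.4−0.0)²/(2·1.6²)) = 0.249339·exp(-0.38281) = 0.170034
  L_2 = (1/(1.6·√(2π)))·exp(−(1.4−2.3)²/(2·1.6²)) = 0.249339·exp(-0.15820) = 0.212855
  L_3 = (1/(0.7·√(2π)))·exp(−(1.4−7.1)²/(2·0.7²)) = 0.569918·exp(-33.15306) = 2.27835e-15
Multiply by the mixture weights:
  P(Z=1)·L_1 = 0.39 × 0.170034 = 0.0663134
  P(Z=2)·L_2 = 0.28 × 0.212855 = 0.0595993
  P(Z=3)·L_3 = 0.33 × 2.27835e-15 = 7.51856e-16
Evidence: 0.0663134 + 0.0595993 + 7.51856e-16 = 0.125913
Responsibility of Class 2: 0.0595993 / 0.125913 ≈ 0.4733

0.4733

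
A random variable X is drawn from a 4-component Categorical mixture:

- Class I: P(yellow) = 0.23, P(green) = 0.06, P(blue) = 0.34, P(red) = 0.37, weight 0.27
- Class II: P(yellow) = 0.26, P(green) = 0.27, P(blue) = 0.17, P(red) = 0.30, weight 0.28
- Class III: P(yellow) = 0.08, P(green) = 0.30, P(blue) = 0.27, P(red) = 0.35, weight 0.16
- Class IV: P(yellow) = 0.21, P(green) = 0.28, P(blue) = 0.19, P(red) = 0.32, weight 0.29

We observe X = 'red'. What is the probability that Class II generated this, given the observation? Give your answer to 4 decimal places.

By Bayes' theorem, P(k | x) = π_k f_k(x) / Σ_j π_j f_j(x).
Categorical probabilities:
  L_I = 0.37
  L_II = 0.3
  L_III = 0.35
  L_IV = 0.32
Unnormalised posteriors:
  π_I·L_I = 0.27 × 0.37 = 0.0999
  π_II·L_II = 0.28 × 0.3 = 0.084
  π_III·L_III = 0.16 × 0.35 = 0.056
  π_IV·L_IV = 0.29 × 0.32 = 0.0928
Evidence: 0.0999 + 0.084 + 0.056 + 0.0928 = 0.3327
So the posterior for Class II is 0.084 / 0.3327 ≈ 0.2525.

0.2525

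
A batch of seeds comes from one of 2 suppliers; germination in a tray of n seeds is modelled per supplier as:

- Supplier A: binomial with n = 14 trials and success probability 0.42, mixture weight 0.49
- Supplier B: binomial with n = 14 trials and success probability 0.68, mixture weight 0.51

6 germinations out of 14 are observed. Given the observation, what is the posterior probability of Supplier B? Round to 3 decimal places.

By Bayes' theorem, P(k | x) = P(Z=k) f_k(x) / Σ_j P(Z=j) f_j(x).
Binomial probabilities:
  p_A = C(14,6)·0.42^6·0.58^8 = 3003·0.00548903·0.0128063 = 0.211094
  p_B = C(14,6)·0.68^6·0.32^8 = 3003·0.0988675·0.000109951 = 0.0326444
Multiply by the mixture weights:
  P(Z=A)·p_A = 0.49 × 0.211094 = 0.103436
  P(Z=B)·p_B = 0.51 × 0.0326444 = 0.0166486
Denominator: 0.103436 + 0.0166486 = 0.120084
P(Supplier B | the observation) ≈ 0.139

0.139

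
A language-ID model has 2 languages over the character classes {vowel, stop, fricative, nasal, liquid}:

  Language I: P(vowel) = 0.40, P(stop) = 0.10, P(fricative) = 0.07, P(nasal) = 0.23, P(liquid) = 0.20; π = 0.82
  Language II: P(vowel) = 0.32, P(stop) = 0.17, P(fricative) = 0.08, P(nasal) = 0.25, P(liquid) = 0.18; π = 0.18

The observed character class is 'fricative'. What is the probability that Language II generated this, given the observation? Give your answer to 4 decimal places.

P(component k | x) = π_k·f_k(x) / marginal(x), where marginal(x) = Σ_j π_j·f_j(x).
Evaluate each component's likelihood at the observed value:
  p_I = P(fricative | comp) = 0.07
  p_II = P(fricative | comp) = 0.08
Multiply by the mixture weights:
  π_I·p_I = 0.82 × 0.07 = 0.0574
  π_II·p_II = 0.18 × 0.08 = 0.0144
Evidence: 0.0574 + 0.0144 = 0.0718
P(Language II | the observation) ≈ 0.2006

0.2006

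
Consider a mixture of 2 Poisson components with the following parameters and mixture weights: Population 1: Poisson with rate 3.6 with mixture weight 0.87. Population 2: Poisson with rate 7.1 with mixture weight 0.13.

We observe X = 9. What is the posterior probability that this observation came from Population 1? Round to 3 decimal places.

0.329

By Bayes' theorem, P(k | x) = π_k f_k(x) / Σ_j π_j f_j(x).
Evaluate each component's likelihood at the observed value:
  L_1 = 0.00764715
  L_2 = 0.104249
Prior × likelihood for each component:
  π_1·L_1 = 0.87 × 0.00764715 = 0.00665302
  π_2·L_2 = 0.13 × 0.104249 = 0.0135524
Marginal: 0.00665302 + 0.0135524 = 0.0202054
Responsibility of Population 1: 0.00665302 / 0.0202054 ≈ 0.329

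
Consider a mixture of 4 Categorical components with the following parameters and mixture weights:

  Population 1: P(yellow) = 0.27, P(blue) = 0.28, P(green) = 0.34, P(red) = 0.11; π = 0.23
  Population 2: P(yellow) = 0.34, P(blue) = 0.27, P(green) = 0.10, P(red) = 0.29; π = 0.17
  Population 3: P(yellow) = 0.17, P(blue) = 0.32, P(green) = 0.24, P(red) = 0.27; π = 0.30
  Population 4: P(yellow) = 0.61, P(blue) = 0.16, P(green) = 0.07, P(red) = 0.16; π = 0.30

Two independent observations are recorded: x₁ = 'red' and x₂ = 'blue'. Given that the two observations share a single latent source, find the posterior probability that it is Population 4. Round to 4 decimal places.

Posterior ∝ prior × likelihood, so P(k | x) ∝ w_k f_k(x); normalise over all components.
Since both observations come from the same component, the likelihood for component k is f_k(x₁)·f_k(x₂).
  p_1 = [0.11] × [0.28] = 0.0308
  p_2 = [0.29] × [0.27] = 0.0783
  p_3 = [0.27] × [0.32] = 0.0864
  p_4 = [0.16] × [0.16] = 0.0256
Unnormalised posteriors:
  w_1·p_1 = 0.23 × 0.0308 = 0.007084
  w_2·p_2 = 0.17 × 0.0783 = 0.013311
  w_3·p_3 = 0.30 × 0.0864 = 0.02592
  w_4·p_4 = 0.30 × 0.0256 = 0.00768
Denominator: 0.007084 + 0.013311 + 0.02592 + 0.00768 = 0.053995
So the posterior for Population 4 is 0.00768 / 0.053995 ≈ 0.1422.

0.1422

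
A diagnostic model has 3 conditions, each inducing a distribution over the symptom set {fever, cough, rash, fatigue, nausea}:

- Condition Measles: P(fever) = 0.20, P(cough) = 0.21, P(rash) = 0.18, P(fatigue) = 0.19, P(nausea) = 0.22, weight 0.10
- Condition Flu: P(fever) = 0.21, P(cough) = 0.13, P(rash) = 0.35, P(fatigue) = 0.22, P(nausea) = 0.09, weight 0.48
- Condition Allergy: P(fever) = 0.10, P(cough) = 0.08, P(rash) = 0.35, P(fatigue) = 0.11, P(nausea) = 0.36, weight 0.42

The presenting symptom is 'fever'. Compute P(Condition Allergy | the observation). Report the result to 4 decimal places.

0.2580

By Bayes' theorem, P(k | x) = P(Z=k) f_k(x) / Σ_j P(Z=j) f_j(x).
Component likelihoods at x = 'fever':
  f_Measles = 0.2
  f_Flu = 0.21
  f_Allergy = 0.1
Weight by the priors:
  P(Z=Measles)·f_Measles = 0.10 × 0.2 = 0.02
  P(Z=Flu)·f_Flu = 0.48 × 0.21 = 0.1008
  P(Z=Allergy)·f_Allergy = 0.42 × 0.1 = 0.042
Normaliser: 0.02 + 0.1008 + 0.042 = 0.1628
Responsibility of Condition Allergy: 0.042 / 0.1628 ≈ 0.2580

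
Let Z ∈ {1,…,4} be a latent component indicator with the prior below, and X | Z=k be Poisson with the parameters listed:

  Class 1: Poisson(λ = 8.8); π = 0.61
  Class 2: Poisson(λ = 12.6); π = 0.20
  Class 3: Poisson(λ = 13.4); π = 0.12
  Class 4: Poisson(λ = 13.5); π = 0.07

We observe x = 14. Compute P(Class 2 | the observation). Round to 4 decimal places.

Posterior ∝ prior × likelihood, so P(k | x) ∝ w_k f_k(x); normalise over all components.
Poisson probabilities:
  f_1 = 0.0288774
  f_2 = 0.0983261
  f_3 = 0.104595
  f_4 = 0.105024
Prior × likelihood for each component:
  w_1·f_1 = 0.61 × 0.0288774 = 0.0176152
  w_2·f_2 = 0.20 × 0.0983261 = 0.0196652
  w_3·f_3 = 0.12 × 0.104595 = 0.0125515
  w_4·f_4 = 0.07 × 0.105024 = 0.00735169
Marginal: 0.0176152 + 0.0196652 + 0.0125515 + 0.00735169 = 0.0571836
P(Class 2 | data) ≈ 0.3439

0.3439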